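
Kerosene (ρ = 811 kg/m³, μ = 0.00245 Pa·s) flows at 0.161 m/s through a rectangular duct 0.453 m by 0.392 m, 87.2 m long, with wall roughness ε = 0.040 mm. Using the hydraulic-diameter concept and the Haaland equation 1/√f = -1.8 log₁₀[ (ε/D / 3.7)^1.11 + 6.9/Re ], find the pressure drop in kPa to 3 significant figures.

Hydraulic diameter D_h = 4A/P = 4·(0.453·0.392)/(2·(0.453+0.392)) = 0.7103/1.69 = 0.4203 m.
Re = ρVD_h/μ = 811·0.161·0.4203/0.00245 = 2.24e+04.
ε/D_h = 4e-05/0.4203 = 9.52e-05; Haaland gives 1/√f = -1.8 log₁₀[8.04e-06+0.000308] = 6.3, so f = 0.02519.
ΔP = f(L/D_h)(ρV²/2) = 0.02519·87.2/0.4203·10.51 = 54.94 Pa.
ΔP = 0.0549 kPa.

ΔP ≈ 0.0549 kPa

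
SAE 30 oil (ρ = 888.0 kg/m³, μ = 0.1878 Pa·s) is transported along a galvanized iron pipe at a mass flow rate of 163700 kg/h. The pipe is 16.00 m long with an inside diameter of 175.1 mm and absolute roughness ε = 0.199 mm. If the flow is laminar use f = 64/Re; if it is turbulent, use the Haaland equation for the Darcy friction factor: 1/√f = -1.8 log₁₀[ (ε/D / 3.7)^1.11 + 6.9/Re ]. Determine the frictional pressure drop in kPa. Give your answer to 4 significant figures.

ṁ = 163700 kg/h = 163700/3600 = 45.47 kg/s.
A = πD²/4 = π(0.1751)²/4 = 0.02408 m²; mean velocity V = ṁ/(ρA) = 45.47/(888 · 0.02408) = 2.127 m/s.
Reynolds number Re = ρVD/μ = 888 · 2.127 · 0.1751 / 0.188 = 1761.
Re < 2300 → laminar flow, so f = 64/Re = 64/1761 = 0.03635 (the turbulent correlation is not needed).
Darcy-Weisbach: ΔP = f(L/D)(ρV²/2) = 0.03635·(16/0.1751)·(888·2.127²/2) = 0.03635·91.38·2008 = 6669 Pa.
ΔP = 6669 Pa = 6.669 kPa.

ΔP ≈ 6.669 kPa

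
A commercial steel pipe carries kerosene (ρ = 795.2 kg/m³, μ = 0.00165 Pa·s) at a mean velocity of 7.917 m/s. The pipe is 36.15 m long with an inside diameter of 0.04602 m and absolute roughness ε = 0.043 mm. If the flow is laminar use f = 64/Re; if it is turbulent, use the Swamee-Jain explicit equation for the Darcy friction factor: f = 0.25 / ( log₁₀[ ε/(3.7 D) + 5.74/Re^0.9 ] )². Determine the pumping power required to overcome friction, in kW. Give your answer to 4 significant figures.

P ≈ 5.442 kW

Reynolds number Re = ρVD/μ = 795.2 · 7.917 · 0.04602 / 0.00165 = 1.756e+05.
Re > 4000 → turbulent. Relative roughness ε/D = 4.3e-05/0.04602 = 0.000934. Swamee-Jain: f = 0.25/(log₁₀[0.000934/3.7 + 5.74/1.756e+05^0.9])² = 0.25/(log₁₀[0.000253 + 0.000109])² = 0.25/(-3.441)² = 0.02111.
Darcy-Weisbach: ΔP = f(L/D)(ρV²/2) = 0.02111·(36.15/0.04602)·(795.2·7.917²/2) = 0.02111·785.5·2.492e+04 = 4.132e+05 Pa.
Q = V·A = 7.917·0.001663 = 0.01317 m³/s.
Pumping power P = QΔP = 0.01317·4.132e+05 = 5441.7 W = 5.442 kW.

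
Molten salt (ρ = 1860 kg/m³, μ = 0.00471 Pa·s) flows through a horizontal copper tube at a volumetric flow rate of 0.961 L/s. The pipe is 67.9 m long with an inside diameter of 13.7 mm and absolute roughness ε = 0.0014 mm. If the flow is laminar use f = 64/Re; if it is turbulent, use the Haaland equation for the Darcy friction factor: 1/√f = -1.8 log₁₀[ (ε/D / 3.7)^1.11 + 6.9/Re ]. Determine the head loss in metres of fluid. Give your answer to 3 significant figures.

Q = 0.961 L/s = 0.961/1000 = 0.000961 m³/s.
Cross-sectional area A = πD²/4 = π(0.0137)²/4 = 0.0001474 m²; mean velocity V = Q/A = 0.000961/0.0001474 = 6.519 m/s.
Reynolds number Re = ρVD/μ = 1860 · 6.519 · 0.0137 / 0.00471 = 3.527e+04.
Re > 4000 → turbulent. Relative roughness ε/D = 1.4e-06/0.0137 = 0.000102. Haaland: 1/√f = -1.8 log₁₀[(0.000102/3.7)^1.11 + 6.9/3.527e+04] = -1.8 log₁₀[8.7e-06 + 0.000196] = 6.641, so f = 0.02267.
Darcy-Weisbach: ΔP = f(L/D)(ρV²/2) = 0.02267·(67.9/0.0137)·(1860·6.519²/2) = 0.02267·4956·3.952e+04 = 4.441e+06 Pa.
Head loss h_f = ΔP/(ρg) = 4.441e+06/(1860·9.81) = 243 m.

h_f ≈ 243 m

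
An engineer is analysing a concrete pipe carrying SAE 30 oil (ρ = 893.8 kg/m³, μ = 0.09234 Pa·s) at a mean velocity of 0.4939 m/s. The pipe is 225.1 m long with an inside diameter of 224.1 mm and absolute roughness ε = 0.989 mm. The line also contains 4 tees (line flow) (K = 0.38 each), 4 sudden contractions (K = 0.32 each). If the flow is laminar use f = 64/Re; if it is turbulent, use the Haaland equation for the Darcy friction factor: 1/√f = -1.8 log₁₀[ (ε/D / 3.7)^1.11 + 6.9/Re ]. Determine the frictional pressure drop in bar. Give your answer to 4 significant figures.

ΔP ≈ 0.06847 bar

Reynolds number Re = ρVD/μ = 893.8 · 0.4939 · 0.2241 / 0.0923 = 1071.
Re < 2300 → laminar flow, so f = 64/Re = 64/1071 = 0.05974 (the turbulent correlation is not needed).
Total minor-loss coefficient ΣK = 4·0.38 + 4·0.32 = 2.8.
ΔP = [f·L/D + ΣK]·(ρV²/2) = [0.05974·225.1/0.2241 + 2.8]·(893.8·0.4939²/2) = [60 + 2.8]·109 = 6847 Pa.
ΔP = 6847 Pa = 0.06847 bar.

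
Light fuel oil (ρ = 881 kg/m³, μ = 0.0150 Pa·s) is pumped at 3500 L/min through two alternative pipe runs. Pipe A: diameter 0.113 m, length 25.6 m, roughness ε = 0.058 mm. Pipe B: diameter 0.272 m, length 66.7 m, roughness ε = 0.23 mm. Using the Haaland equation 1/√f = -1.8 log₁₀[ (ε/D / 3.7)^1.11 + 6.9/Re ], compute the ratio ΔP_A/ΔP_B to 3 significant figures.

Pipe A: V = Q/A = 0.05833/0.01003 = 5.817 m/s; Re = 3.86e+04; ε/D = 0.000513; Haaland → f = 0.02334; ΔP_A = f(L/D)(ρV²/2) = 7.88e+04 Pa.
Pipe B: V = Q/A = 0.05833/0.05811 = 1.004 m/s; Re = 1.604e+04; ε/D = 0.000846; Haaland → f = 0.02863; ΔP_B = f(L/D)(ρV²/2) = 3117 Pa.
ΔP_A/ΔP_B = 7.88e+04/3117 = 25.3.

ΔP_A/ΔP_B ≈ 25.3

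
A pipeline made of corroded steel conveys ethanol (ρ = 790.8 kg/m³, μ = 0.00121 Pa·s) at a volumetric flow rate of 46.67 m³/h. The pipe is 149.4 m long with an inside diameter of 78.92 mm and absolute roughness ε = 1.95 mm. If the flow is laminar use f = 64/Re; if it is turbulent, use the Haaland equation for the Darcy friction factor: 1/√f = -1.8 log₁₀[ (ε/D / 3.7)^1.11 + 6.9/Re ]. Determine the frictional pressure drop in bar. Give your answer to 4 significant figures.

Q = 46.67 m³/h = 46.67/3600 = 0.01296 m³/s.
Cross-sectional area A = πD²/4 = π(0.07892)²/4 = 0.004892 m²; mean velocity V = Q/A = 0.01296/0.004892 = 2.65 m/s.
Reynolds number Re = ρVD/μ = 790.8 · 2.65 · 0.07892 / 0.00121 = 1.367e+05.
Re > 4000 → turbulent. Relative roughness ε/D = 0.00195/0.07892 = 0.0247. Haaland: 1/√f = -1.8 log₁₀[(0.0247/3.7)^1.11 + 6.9/1.367e+05] = -1.8 log₁₀[0.00385 + 5.05e-05] = 4.336, so f = 0.05318.
Darcy-Weisbach: ΔP = f(L/D)(ρV²/2) = 0.05318·(149.4/0.07892)·(790.8·2.65²/2) = 0.05318·1893·2777 = 2.796e+05 Pa.
ΔP = 2.796e+05 Pa = 2.796 bar.

ΔP ≈ 2.796 bar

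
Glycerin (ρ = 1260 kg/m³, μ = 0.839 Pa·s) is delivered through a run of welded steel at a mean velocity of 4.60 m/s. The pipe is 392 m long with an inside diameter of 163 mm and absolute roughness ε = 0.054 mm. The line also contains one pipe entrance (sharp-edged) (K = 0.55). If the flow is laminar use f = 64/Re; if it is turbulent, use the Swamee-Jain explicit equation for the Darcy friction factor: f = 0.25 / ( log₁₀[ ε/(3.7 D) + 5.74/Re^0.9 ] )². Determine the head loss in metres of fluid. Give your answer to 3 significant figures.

h_f ≈ 148 m

Reynolds number Re = ρVD/μ = 1260 · 4.6 · 0.163 / 0.839 = 1126.
Re < 2300 → laminar flow, so f = 64/Re = 64/1126 = 0.05684 (the turbulent correlation is not needed).
Total minor-loss coefficient ΣK = 1·0.55 = 0.55.
ΔP = [f·L/D + ΣK]·(ρV²/2) = [0.05684·392/0.163 + 0.55]·(1260·4.6²/2) = [136.7 + 0.55]·1.333e+04 = 1.829e+06 Pa.
Head loss h_f = ΔP/(ρg) = 1.829e+06/(1260·9.81) = 148 m.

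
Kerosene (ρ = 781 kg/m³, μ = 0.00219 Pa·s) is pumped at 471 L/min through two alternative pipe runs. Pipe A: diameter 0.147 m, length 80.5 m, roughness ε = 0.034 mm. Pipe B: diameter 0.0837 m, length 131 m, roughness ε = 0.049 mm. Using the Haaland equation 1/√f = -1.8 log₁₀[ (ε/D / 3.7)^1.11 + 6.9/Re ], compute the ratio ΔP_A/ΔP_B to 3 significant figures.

Pipe A: V = Q/A = 0.00785/0.01697 = 0.4625 m/s; Re = 2.425e+04; ε/D = 0.000231; Haaland → f = 0.02499; ΔP_A = f(L/D)(ρV²/2) = 1143 Pa.
Pipe B: V = Q/A = 0.00785/0.005502 = 1.427 m/s; Re = 4.259e+04; ε/D = 0.000585; Haaland → f = 0.02313; ΔP_B = f(L/D)(ρV²/2) = 2.878e+04 Pa.
ΔP_A/ΔP_B = 1143/2.878e+04 = 0.0397.

ΔP_A/ΔP_B ≈ 0.0397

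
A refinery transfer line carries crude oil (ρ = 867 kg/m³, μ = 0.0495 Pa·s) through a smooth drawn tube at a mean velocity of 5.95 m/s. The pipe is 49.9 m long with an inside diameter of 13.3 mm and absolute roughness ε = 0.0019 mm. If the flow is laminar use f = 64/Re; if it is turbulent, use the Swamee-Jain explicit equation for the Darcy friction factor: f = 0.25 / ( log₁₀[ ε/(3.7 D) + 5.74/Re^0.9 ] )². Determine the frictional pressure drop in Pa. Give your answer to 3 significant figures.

Reynolds number Re = ρVD/μ = 867 · 5.95 · 0.0133 / 0.0495 = 1386.
Re < 2300 → laminar flow, so f = 64/Re = 64/1386 = 0.04617 (the turbulent correlation is not needed).
Darcy-Weisbach: ΔP = f(L/D)(ρV²/2) = 0.04617·(49.9/0.0133)·(867·5.95²/2) = 0.04617·3752·1.535e+04 = 2.659e+06 Pa.

ΔP ≈ 2.66×10^6 Pa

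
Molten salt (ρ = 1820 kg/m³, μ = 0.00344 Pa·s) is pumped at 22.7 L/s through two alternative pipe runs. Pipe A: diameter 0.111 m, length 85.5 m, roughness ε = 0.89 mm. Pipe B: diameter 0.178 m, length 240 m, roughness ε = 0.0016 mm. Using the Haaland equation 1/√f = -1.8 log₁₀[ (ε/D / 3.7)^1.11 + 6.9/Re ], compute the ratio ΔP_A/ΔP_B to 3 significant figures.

Pipe A: V = Q/A = 0.0227/0.009677 = 2.346 m/s; Re = 1.378e+05; ε/D = 0.00802; Haaland → f = 0.03576; ΔP_A = f(L/D)(ρV²/2) = 1.379e+05 Pa.
Pipe B: V = Q/A = 0.0227/0.02488 = 0.9122 m/s; Re = 8.591e+04; ε/D = 8.99e-06; Haaland → f = 0.01843; ΔP_B = f(L/D)(ρV²/2) = 1.882e+04 Pa.
ΔP_A/ΔP_B = 1.379e+05/1.882e+04 = 7.33.

ΔP_A/ΔP_B ≈ 7.33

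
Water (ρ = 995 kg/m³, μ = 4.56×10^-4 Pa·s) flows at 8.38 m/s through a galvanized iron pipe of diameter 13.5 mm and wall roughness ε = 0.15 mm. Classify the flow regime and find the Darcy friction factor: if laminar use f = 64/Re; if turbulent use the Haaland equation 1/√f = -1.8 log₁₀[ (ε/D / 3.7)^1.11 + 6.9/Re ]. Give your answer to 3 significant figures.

Re = ρVD/μ = 995·8.38·0.0135/0.000456 = 2.469e+05.
Re > 4000 → turbulent. ε/D = 0.00015/0.0135 = 0.0111; Haaland: 1/√f = -1.8 log₁₀[0.00159 + 2.8e-05] = 5.026, so f = 0.03958.

f ≈ 0.0396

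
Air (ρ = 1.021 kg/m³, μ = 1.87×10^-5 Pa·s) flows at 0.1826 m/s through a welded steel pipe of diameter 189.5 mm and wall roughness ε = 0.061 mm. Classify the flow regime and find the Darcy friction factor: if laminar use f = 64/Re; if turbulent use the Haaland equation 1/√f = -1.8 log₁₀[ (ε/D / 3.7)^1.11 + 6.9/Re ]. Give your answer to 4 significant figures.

Re = ρVD/μ = 1.021·0.1826·0.1895/1.87e-05 = 1889.
Re < 2300 → laminar, so f = 64/Re = 0.03388 (roughness is irrelevant in laminar flow).

f ≈ 0.03388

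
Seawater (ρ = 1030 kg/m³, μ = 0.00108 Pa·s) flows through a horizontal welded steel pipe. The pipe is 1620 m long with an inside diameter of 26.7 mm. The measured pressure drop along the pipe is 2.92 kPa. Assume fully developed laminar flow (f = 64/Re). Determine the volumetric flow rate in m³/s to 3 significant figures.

Q ≈ 2.08×10^-5 m³/s

For laminar flow, f = 64/Re with Re = ρVD/μ, so Darcy-Weisbach reduces to ΔP = 32μLV/D². Solving for V: V = ΔP·D²/(32μL) = 2920·(0.0267)²/(32·0.00108·1620) = 0.03718 m/s.
Check: Re = ρVD/μ = 1030·0.03718·0.0267/0.00108 = 946.8 < 2300, so the laminar assumption holds.
Q = V·A = 0.03718·(π/4·0.0267²) = 2.082e-05 m³/s = 2.08×10^-5 m³/s.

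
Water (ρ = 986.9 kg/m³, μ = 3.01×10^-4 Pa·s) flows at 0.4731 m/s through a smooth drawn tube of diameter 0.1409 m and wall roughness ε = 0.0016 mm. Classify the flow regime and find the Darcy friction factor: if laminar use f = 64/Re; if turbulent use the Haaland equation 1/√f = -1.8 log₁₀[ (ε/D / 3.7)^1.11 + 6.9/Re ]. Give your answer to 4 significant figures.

f ≈ 0.01531

Re = ρVD/μ = 986.9·0.4731·0.1409/0.000301 = 2.186e+05.
Re > 4000 → turbulent. ε/D = 1.6e-06/0.1409 = 1.14e-05; Haaland: 1/√f = -1.8 log₁₀[7.6e-07 + 3.16e-05] = 8.083, so f = 0.01531.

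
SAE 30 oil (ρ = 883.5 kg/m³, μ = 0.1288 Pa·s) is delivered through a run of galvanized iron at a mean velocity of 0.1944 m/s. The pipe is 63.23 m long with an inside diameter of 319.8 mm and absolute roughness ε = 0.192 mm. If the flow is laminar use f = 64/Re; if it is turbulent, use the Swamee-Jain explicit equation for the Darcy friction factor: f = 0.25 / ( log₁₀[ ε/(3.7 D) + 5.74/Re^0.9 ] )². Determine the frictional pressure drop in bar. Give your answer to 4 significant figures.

Reynolds number Re = ρVD/μ = 883.5 · 0.1944 · 0.3198 / 0.129 = 426.4.
Re < 2300 → laminar flow, so f = 64/Re = 64/426.4 = 0.1501 (the turbulent correlation is not needed).
Darcy-Weisbach: ΔP = f(L/D)(ρV²/2) = 0.1501·(63.23/0.3198)·(883.5·0.1944²/2) = 0.1501·197.7·16.69 = 495.4 Pa.
ΔP = 495.4 Pa = 0.004954 bar.

ΔP ≈ 0.004954 bar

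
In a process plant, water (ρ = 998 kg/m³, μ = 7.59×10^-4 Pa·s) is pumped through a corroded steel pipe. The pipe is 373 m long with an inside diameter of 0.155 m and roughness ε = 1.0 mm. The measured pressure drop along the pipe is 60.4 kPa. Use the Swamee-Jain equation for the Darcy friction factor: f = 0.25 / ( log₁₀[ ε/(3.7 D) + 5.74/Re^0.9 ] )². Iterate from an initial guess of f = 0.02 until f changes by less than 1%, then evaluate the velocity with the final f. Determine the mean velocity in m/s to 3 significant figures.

V ≈ 1.23 m/s

Rearranging Darcy-Weisbach: V = √(2·ΔP·D/(f·L·ρ)). With ε/D = 0.001/0.155 = 0.00645, iterate starting from f = 0.02:
  f = 0.02 → V = √(2·6.04e+04·0.155/(0.02·373·998)) = 1.586 m/s; Re = ρVD/μ = 3.232e+05; f → 0.03322
  f = 0.03322 → V = 1.23 m/s; Re = 2.508e+05; f → 0.03332
Converged (Δf/f < 1%). With the final f = 0.03332: V = √(2·6.04e+04·0.155/(0.03332·373·998)) = 1.229 m/s.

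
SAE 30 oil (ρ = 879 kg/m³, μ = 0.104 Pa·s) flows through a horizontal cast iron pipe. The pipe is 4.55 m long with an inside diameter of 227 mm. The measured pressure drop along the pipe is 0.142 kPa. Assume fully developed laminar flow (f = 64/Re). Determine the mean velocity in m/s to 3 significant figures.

For laminar flow, f = 64/Re with Re = ρVD/μ, so Darcy-Weisbach reduces to ΔP = 32μLV/D². Solving for V: V = ΔP·D²/(32μL) = 142·(0.227)²/(32·0.104·4.55) = 0.4832 m/s.
Check: Re = ρVD/μ = 879·0.4832·0.227/0.104 = 927.1 < 2300, so the laminar assumption holds.

V ≈ 0.483 m/s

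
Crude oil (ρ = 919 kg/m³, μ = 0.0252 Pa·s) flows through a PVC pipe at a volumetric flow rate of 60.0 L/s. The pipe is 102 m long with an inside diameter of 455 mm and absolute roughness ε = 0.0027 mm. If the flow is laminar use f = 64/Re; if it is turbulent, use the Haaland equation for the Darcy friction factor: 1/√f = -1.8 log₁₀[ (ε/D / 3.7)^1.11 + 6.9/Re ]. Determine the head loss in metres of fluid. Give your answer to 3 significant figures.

Q = 60.0 L/s = 60.0/1000 = 0.06 m³/s.
Cross-sectional area A = πD²/4 = π(0.455)²/4 = 0.1626 m²; mean velocity V = Q/A = 0.06/0.1626 = 0.369 m/s.
Reynolds number Re = ρVD/μ = 919 · 0.369 · 0.455 / 0.0252 = 6123.
Re > 4000 → turbulent. Relative roughness ε/D = 2.7e-06/0.455 = 5.93e-06. Haaland: 1/√f = -1.8 log₁₀[(5.93e-06/3.7)^1.11 + 6.9/6123] = -1.8 log₁₀[3.7e-07 + 0.00113] = 5.306, so f = 0.03551.
Darcy-Weisbach: ΔP = f(L/D)(ρV²/2) = 0.03551·(102/0.455)·(919·0.369²/2) = 0.03551·224.2·62.57 = 498.1 Pa.
Head loss h_f = ΔP/(ρg) = 498.1/(919·9.81) = 0.0553 m.

h_f ≈ 0.0553 m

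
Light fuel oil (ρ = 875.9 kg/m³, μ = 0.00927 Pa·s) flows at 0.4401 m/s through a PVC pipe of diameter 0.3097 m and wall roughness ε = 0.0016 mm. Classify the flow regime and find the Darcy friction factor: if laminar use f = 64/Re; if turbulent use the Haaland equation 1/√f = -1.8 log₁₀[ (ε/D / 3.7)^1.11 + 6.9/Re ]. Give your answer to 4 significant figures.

Re = ρVD/μ = 875.9·0.4401·0.3097/0.00927 = 1.288e+04.
Re > 4000 → turbulent. ε/D = 1.6e-06/0.3097 = 5.17e-06; Haaland: 1/√f = -1.8 log₁₀[3.17e-07 + 0.000536] = 5.887, so f = 0.02885.

f ≈ 0.02885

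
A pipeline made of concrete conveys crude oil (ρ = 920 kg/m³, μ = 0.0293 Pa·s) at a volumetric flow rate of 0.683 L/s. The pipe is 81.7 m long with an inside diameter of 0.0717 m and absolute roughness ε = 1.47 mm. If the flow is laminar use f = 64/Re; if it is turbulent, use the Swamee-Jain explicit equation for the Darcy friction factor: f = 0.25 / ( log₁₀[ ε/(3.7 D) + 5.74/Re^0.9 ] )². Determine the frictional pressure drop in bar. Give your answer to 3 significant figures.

Q = 0.683 L/s = 0.683/1000 = 0.000683 m³/s.
Cross-sectional area A = πD²/4 = π(0.0717)²/4 = 0.004038 m²; mean velocity V = Q/A = 0.000683/0.004038 = 0.1692 m/s.
Reynolds number Re = ρVD/μ = 920 · 0.1692 · 0.0717 / 0.0293 = 380.8.
Re < 2300 → laminar flow, so f = 64/Re = 64/380.8 = 0.1681 (the turbulent correlation is not needed).
Darcy-Weisbach: ΔP = f(L/D)(ρV²/2) = 0.1681·(81.7/0.0717)·(920·0.1692²/2) = 0.1681·1139·13.16 = 2521 Pa.
ΔP = 2521 Pa = 0.0252 bar.

ΔP ≈ 0.0252 bar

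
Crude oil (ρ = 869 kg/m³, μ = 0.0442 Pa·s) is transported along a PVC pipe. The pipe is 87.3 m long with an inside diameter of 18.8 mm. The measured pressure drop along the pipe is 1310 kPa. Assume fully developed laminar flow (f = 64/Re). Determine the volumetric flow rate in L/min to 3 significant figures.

Q ≈ 62.5 L/min

For laminar flow, f = 64/Re with Re = ρVD/μ, so Darcy-Weisbach reduces to ΔP = 32μLV/D². Solving for V: V = ΔP·D²/(32μL) = 1.31e+06·(0.0188)²/(32·0.0442·87.3) = 3.75 m/s.
Check: Re = ρVD/μ = 869·3.75·0.0188/0.0442 = 1386 < 2300, so the laminar assumption holds.
Q = V·A = 3.75·(π/4·0.0188²) = 0.001041 m³/s = 62.5 L/min.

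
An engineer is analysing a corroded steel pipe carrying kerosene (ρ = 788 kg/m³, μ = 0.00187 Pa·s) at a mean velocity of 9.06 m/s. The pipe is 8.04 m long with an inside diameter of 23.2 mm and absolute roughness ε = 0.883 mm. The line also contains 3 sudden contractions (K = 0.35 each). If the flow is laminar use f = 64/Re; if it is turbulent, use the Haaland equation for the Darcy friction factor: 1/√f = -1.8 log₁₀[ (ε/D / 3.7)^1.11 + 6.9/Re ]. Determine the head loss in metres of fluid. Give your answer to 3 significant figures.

h_f ≈ 96.8 m

Reynolds number Re = ρVD/μ = 788 · 9.06 · 0.0232 / 0.00187 = 8.857e+04.
Re > 4000 → turbulent. Relative roughness ε/D = 0.000883/0.0232 = 0.0381. Haaland: 1/√f = -1.8 log₁₀[(0.0381/3.7)^1.11 + 6.9/8.857e+04] = -1.8 log₁₀[0.00622 + 7.79e-05] = 3.962, so f = 0.06371.
Total minor-loss coefficient ΣK = 3·0.35 = 1.05.
ΔP = [f·L/D + ΣK]·(ρV²/2) = [0.06371·8.04/0.0232 + 1.05]·(788·9.06²/2) = [22.08 + 1.05]·3.234e+04 = 7.48e+05 Pa.
Head loss h_f = ΔP/(ρg) = 7.48e+05/(788·9.81) = 96.8 m.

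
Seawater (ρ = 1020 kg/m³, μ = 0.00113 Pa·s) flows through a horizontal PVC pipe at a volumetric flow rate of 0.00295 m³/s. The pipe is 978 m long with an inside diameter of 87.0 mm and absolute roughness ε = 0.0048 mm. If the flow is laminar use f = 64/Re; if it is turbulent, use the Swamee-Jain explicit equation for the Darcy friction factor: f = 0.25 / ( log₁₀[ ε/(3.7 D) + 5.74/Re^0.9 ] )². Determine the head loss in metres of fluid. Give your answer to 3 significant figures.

h_f ≈ 3.13 m

Cross-sectional area A = πD²/4 = π(0.087)²/4 = 0.005945 m²; mean velocity V = Q/A = 0.00295/0.005945 = 0.4962 m/s.
Reynolds number Re = ρVD/μ = 1020 · 0.4962 · 0.087 / 0.00113 = 3.897e+04.
Re > 4000 → turbulent. Relative roughness ε/D = 4.8e-06/0.087 = 5.52e-05. Swamee-Jain: f = 0.25/(log₁₀[5.52e-05/3.7 + 5.74/3.897e+04^0.9])² = 0.25/(log₁₀[1.49e-05 + 0.000424])² = 0.25/(-3.358)² = 0.02217.
Darcy-Weisbach: ΔP = f(L/D)(ρV²/2) = 0.02217·(978/0.087)·(1020·0.4962²/2) = 0.02217·1.124e+04·125.6 = 3.131e+04 Pa.
Head loss h_f = ΔP/(ρg) = 3.131e+04/(1020·9.81) = 3.13 m.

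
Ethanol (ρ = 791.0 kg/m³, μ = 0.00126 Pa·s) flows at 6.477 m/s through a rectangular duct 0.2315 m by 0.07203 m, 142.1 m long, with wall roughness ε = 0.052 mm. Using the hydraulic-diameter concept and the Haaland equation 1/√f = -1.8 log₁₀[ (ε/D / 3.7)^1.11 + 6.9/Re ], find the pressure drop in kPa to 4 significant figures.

ΔP ≈ 375.5 kPa

Hydraulic diameter D_h = 4A/P = 4·(0.2315·0.07203)/(2·(0.2315+0.07203)) = 0.0667/0.6071 = 0.1099 m.
Re = ρVD_h/μ = 791·6.477·0.1099/0.00126 = 4.468e+05.
ε/D_h = 5.2e-05/0.1099 = 0.000473; Haaland gives 1/√f = -1.8 log₁₀[4.77e-05+1.54e-05] = 7.559, so f = 0.0175.
ΔP = f(L/D_h)(ρV²/2) = 0.0175·142.1/0.1099·1.659e+04 = 3.755e+05 Pa.
ΔP = 375.5 kPa.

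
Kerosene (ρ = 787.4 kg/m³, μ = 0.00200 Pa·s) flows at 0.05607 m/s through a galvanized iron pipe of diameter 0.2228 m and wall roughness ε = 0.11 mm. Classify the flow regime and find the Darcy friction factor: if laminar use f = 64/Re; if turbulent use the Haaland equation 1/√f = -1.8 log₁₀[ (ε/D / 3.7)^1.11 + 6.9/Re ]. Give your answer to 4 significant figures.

Re = ρVD/μ = 787.4·0.05607·0.2228/0.002 = 4918.
Re > 4000 → turbulent. ε/D = 0.00011/0.2228 = 0.000494; Haaland: 1/√f = -1.8 log₁₀[5e-05 + 0.0014] = 5.108, so f = 0.03833.

f ≈ 0.03833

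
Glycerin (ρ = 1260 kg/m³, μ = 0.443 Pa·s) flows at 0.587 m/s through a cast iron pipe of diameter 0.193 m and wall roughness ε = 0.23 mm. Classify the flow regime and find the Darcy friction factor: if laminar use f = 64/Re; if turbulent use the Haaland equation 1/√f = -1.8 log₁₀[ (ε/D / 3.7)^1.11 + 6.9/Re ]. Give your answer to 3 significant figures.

f ≈ 0.199

Re = ρVD/μ = 1260·0.587·0.193/0.443 = 322.2.
Re < 2300 → laminar, so f = 64/Re = 0.1986 (roughness is irrelevant in laminar flow).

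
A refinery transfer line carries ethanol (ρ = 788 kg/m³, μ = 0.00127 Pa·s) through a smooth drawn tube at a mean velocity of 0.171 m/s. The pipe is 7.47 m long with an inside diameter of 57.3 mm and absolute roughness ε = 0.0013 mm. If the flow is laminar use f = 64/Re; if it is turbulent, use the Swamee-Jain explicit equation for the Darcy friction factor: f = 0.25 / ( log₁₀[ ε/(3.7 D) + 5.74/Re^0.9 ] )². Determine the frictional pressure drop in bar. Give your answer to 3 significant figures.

ΔP ≈ 5.37×10^-4 bar

Reynolds number Re = ρVD/μ = 788 · 0.171 · 0.0573 / 0.00127 = 6080.
Re > 4000 → turbulent. Relative roughness ε/D = 1.3e-06/0.0573 = 2.27e-05. Swamee-Jain: f = 0.25/(log₁₀[2.27e-05/3.7 + 5.74/6080^0.9])² = 0.25/(log₁₀[6.13e-06 + 0.00226])² = 0.25/(-2.645)² = 0.03572.
Darcy-Weisbach: ΔP = f(L/D)(ρV²/2) = 0.03572·(7.47/0.0573)·(788·0.171²/2) = 0.03572·130.4·11.52 = 53.66 Pa.
ΔP = 53.66 Pa = 5.37×10^-4 bar.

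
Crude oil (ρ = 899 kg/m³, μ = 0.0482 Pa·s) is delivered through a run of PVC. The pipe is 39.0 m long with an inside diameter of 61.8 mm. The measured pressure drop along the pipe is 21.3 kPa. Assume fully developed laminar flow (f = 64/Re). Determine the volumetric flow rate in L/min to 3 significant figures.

Q ≈ 243 L/min

For laminar flow, f = 64/Re with Re = ρVD/μ, so Darcy-Weisbach reduces to ΔP = 32μLV/D². Solving for V: V = ΔP·D²/(32μL) = 2.13e+04·(0.0618)²/(32·0.0482·39) = 1.352 m/s.
Check: Re = ρVD/μ = 899·1.352·0.0618/0.0482 = 1559 < 2300, so the laminar assumption holds.
Q = V·A = 1.352·(π/4·0.0618²) = 0.004057 m³/s = 243 L/min.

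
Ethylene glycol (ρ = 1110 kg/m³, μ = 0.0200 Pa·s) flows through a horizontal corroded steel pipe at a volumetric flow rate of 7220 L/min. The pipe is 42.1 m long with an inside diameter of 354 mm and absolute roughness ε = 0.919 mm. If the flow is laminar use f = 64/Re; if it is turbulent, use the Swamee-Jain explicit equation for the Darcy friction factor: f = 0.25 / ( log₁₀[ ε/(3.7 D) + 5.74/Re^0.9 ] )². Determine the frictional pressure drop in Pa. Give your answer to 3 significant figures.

Q = 7220 L/min = 7220/60000 = 0.1203 m³/s.
Cross-sectional area A = πD²/4 = π(0.354)²/4 = 0.09842 m²; mean velocity V = Q/A = 0.1203/0.09842 = 1.223 m/s.
Reynolds number Re = ρVD/μ = 1110 · 1.223 · 0.354 / 0.02 = 2.402e+04.
Re > 4000 → turbulent. Relative roughness ε/D = 0.000919/0.354 = 0.0026. Swamee-Jain: f = 0.25/(log₁₀[0.0026/3.7 + 5.74/2.402e+04^0.9])² = 0.25/(log₁₀[0.000702 + 0.000655])² = 0.25/(-2.867)² = 0.0304.
Darcy-Weisbach: ΔP = f(L/D)(ρV²/2) = 0.0304·(42.1/0.354)·(1110·1.223²/2) = 0.0304·118.9·829.6 = 3000 Pa.

ΔP ≈ 3000 Pa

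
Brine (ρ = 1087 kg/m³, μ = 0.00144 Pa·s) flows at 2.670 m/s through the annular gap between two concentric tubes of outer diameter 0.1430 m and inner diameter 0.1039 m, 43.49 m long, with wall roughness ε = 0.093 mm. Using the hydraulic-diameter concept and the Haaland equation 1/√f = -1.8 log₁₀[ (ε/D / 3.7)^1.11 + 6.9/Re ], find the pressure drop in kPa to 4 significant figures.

Hydraulic diameter D_h = 4A/P = D_o - D_i = 0.143 - 0.1039 = 0.0391 m.
Re = ρVD_h/μ = 1087·2.67·0.0391/0.00144 = 7.881e+04.
ε/D_h = 9.3e-05/0.0391 = 0.00238; Haaland gives 1/√f = -1.8 log₁₀[0.000286+8.76e-05] = 6.169, so f = 0.02628.
ΔP = f(L/D_h)(ρV²/2) = 0.02628·43.49/0.0391·3875 = 1.132e+05 Pa.
ΔP = 113.2 kPa.

ΔP ≈ 113.2 kPa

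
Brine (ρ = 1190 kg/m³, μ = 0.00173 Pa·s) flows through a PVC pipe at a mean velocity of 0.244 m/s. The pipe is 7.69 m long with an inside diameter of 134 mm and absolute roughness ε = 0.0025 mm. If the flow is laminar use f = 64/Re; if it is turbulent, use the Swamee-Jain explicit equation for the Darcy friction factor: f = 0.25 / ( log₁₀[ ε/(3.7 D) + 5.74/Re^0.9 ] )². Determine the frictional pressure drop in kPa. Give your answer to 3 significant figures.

ΔP ≈ 0.0511 kPa

Reynolds number Re = ρVD/μ = 1190 · 0.244 · 0.134 / 0.00173 = 2.249e+04.
Re > 4000 → turbulent. Relative roughness ε/D = 2.5e-06/0.134 = 1.87e-05. Swamee-Jain: f = 0.25/(log₁₀[1.87e-05/3.7 + 5.74/2.249e+04^0.9])² = 0.25/(log₁₀[5.04e-06 + 0.000695])² = 0.25/(-3.155)² = 0.02512.
Darcy-Weisbach: ΔP = f(L/D)(ρV²/2) = 0.02512·(7.69/0.134)·(1190·0.244²/2) = 0.02512·57.39·35.42 = 51.07 Pa.
ΔP = 51.07 Pa = 0.0511 kPa.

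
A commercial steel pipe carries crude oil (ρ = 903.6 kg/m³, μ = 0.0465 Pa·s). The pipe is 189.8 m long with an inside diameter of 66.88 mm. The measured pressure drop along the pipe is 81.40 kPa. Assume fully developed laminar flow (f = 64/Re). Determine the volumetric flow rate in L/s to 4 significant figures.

For laminar flow, f = 64/Re with Re = ρVD/μ, so Darcy-Weisbach reduces to ΔP = 32μLV/D². Solving for V: V = ΔP·D²/(32μL) = 8.14e+04·(0.06688)²/(32·0.0465·189.8) = 1.289 m/s.
Check: Re = ρVD/μ = 903.6·1.289·0.06688/0.0465 = 1675 < 2300, so the laminar assumption holds.
Q = V·A = 1.289·(π/4·0.06688²) = 0.004529 m³/s = 4.529 L/s.

Q ≈ 4.529 L/s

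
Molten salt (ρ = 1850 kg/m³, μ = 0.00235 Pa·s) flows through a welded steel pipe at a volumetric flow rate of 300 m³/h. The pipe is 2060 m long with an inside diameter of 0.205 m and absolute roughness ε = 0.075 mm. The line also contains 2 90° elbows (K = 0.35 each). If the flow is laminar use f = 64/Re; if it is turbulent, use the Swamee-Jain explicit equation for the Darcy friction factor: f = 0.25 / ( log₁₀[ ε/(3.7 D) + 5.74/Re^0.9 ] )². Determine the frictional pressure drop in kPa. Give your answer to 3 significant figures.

Q = 300 m³/h = 300/3600 = 0.08333 m³/s.
Cross-sectional area A = πD²/4 = π(0.205)²/4 = 0.03301 m²; mean velocity V = Q/A = 0.08333/0.03301 = 2.525 m/s.
Reynolds number Re = ρVD/μ = 1850 · 2.525 · 0.205 / 0.00235 = 4.075e+05.
Re > 4000 → turbulent. Relative roughness ε/D = 7.5e-05/0.205 = 0.000366. Swamee-Jain: f = 0.25/(log₁₀[0.000366/3.7 + 5.74/4.075e+05^0.9])² = 0.25/(log₁₀[9.89e-05 + 5.13e-05])² = 0.25/(-3.823)² = 0.0171.
Total minor-loss coefficient ΣK = 2·0.35 = 0.7.
ΔP = [f·L/D + ΣK]·(ρV²/2) = [0.0171·2060/0.205 + 0.7]·(1850·2.525²/2) = [171.8 + 0.7]·5896 = 1.017e+06 Pa.
ΔP = 1.017e+06 Pa = 1020 kPa.

ΔP ≈ 1020 kPa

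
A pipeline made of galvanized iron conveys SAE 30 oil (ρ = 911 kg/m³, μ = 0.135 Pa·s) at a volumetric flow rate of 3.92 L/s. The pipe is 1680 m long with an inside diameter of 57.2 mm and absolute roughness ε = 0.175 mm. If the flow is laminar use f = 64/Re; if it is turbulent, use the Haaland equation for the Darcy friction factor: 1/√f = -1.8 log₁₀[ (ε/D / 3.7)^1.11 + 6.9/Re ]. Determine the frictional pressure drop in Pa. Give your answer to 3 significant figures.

Q = 3.92 L/s = 3.92/1000 = 0.00392 m³/s.
Cross-sectional area A = πD²/4 = π(0.0572)²/4 = 0.00257 m²; mean velocity V = Q/A = 0.00392/0.00257 = 1.525 m/s.
Reynolds number Re = ρVD/μ = 911 · 1.525 · 0.0572 / 0.135 = 588.8.
Re < 2300 → laminar flow, so f = 64/Re = 64/588.8 = 0.1087 (the turbulent correlation is not needed).
Darcy-Weisbach: ΔP = f(L/D)(ρV²/2) = 0.1087·(1680/0.0572)·(911·1.525²/2) = 0.1087·2.937e+04·1060 = 3.384e+06 Pa.

ΔP ≈ 3.38×10^6 Pa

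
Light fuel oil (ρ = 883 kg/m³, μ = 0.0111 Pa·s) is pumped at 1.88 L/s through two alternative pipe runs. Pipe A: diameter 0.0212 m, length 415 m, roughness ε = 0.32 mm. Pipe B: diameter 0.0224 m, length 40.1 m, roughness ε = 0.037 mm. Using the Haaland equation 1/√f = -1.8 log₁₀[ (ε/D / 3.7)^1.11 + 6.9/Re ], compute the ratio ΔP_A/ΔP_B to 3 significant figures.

ΔP_A/ΔP_B ≈ 19.2

Pipe A: V = Q/A = 0.00188/0.000353 = 5.326 m/s; Re = 8982; ε/D = 0.0151; Haaland → f = 0.04847; ΔP_A = f(L/D)(ρV²/2) = 1.188e+07 Pa.
Pipe B: V = Q/A = 0.00188/0.0003941 = 4.771 m/s; Re = 8501; ε/D = 0.00165; Haaland → f = 0.03432; ΔP_B = f(L/D)(ρV²/2) = 6.174e+05 Pa.
ΔP_A/ΔP_B = 1.188e+07/6.174e+05 = 19.2.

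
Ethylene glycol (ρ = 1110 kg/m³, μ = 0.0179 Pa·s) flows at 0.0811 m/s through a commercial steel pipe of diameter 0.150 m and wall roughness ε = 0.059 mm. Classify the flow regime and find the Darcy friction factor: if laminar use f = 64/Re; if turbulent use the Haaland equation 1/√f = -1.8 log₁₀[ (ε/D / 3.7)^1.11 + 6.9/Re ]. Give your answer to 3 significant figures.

Re = ρVD/μ = 1110·0.0811·0.15/0.0179 = 754.4.
Re < 2300 → laminar, so f = 64/Re = 0.08484 (roughness is irrelevant in laminar flow).

f ≈ 0.0848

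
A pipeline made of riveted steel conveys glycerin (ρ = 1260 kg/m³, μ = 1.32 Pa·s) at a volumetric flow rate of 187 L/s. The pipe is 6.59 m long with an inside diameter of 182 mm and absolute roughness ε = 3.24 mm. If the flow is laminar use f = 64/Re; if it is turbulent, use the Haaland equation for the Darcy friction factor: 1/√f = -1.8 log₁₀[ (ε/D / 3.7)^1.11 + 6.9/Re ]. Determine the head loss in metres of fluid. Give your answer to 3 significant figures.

Q = 187 L/s = 187/1000 = 0.187 m³/s.
Cross-sectional area A = πD²/4 = π(0.182)²/4 = 0.02602 m²; mean velocity V = Q/A = 0.187/0.02602 = 7.188 m/s.
Reynolds number Re = ρVD/μ = 1260 · 7.188 · 0.182 / 1.32 = 1249.
Re < 2300 → laminar flow, so f = 64/Re = 64/1249 = 0.05125 (the turbulent correlation is not needed).
Darcy-Weisbach: ΔP = f(L/D)(ρV²/2) = 0.05125·(6.59/0.182)·(1260·7.188²/2) = 0.05125·36.21·3.255e+04 = 6.041e+04 Pa.
Head loss h_f = ΔP/(ρg) = 6.041e+04/(1260·9.81) = 4.89 m.

h_f ≈ 4.89 m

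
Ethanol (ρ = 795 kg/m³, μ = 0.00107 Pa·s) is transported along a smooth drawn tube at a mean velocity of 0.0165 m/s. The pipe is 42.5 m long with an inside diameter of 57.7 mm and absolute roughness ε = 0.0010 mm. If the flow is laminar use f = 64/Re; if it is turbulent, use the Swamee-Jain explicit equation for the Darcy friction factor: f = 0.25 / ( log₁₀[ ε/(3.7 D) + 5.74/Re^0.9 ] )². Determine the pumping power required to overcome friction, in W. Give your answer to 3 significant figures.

P ≈ 3.11×10^-4 W

Reynolds number Re = ρVD/μ = 795 · 0.0165 · 0.0577 / 0.00107 = 707.4.
Re < 2300 → laminar flow, so f = 64/Re = 64/707.4 = 0.09048 (the turbulent correlation is not needed).
Darcy-Weisbach: ΔP = f(L/D)(ρV²/2) = 0.09048·(42.5/0.0577)·(795·0.0165²/2) = 0.09048·736.6·0.1082 = 7.212 Pa.
Q = V·A = 0.0165·0.002615 = 4.314e-05 m³/s.
Pumping power P = QΔP = 4.314e-05·7.212 = 3.112×10^-4 W = 3.11×10^-4 W.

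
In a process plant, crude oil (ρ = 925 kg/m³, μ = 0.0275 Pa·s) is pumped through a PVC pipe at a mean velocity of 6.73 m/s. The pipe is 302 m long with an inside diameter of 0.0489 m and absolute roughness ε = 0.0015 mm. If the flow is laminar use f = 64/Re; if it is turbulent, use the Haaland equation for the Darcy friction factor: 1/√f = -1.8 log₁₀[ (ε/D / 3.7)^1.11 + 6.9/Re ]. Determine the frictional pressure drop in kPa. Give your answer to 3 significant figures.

Reynolds number Re = ρVD/μ = 925 · 6.73 · 0.0489 / 0.0275 = 1.107e+04.
Re > 4000 → turbulent. Relative roughness ε/D = 1.5e-06/0.0489 = 3.07e-05. Haaland: 1/√f = -1.8 log₁₀[(3.07e-05/3.7)^1.11 + 6.9/1.107e+04] = -1.8 log₁₀[2.29e-06 + 0.000623] = 5.767, so f = 0.03007.
Darcy-Weisbach: ΔP = f(L/D)(ρV²/2) = 0.03007·(302/0.0489)·(925·6.73²/2) = 0.03007·6176·2.095e+04 = 3.89e+06 Pa.
ΔP = 3.89e+06 Pa = 3890 kPa.

ΔP ≈ 3890 kPa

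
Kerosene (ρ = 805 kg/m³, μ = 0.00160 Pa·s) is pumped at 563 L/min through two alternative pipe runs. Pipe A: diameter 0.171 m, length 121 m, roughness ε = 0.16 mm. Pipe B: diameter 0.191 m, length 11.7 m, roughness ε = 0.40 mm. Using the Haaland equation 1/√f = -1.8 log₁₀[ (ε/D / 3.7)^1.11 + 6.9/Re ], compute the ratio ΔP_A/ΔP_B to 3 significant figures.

ΔP_A/ΔP_B ≈ 16.0

Pipe A: V = Q/A = 0.009383/0.02297 = 0.4086 m/s; Re = 3.515e+04; ε/D = 0.000936; Haaland → f = 0.02483; ΔP_A = f(L/D)(ρV²/2) = 1180 Pa.
Pipe B: V = Q/A = 0.009383/0.02865 = 0.3275 m/s; Re = 3.147e+04; ε/D = 0.00209; Haaland → f = 0.02784; ΔP_B = f(L/D)(ρV²/2) = 73.61 Pa.
ΔP_A/ΔP_B = 1180/73.61 = 16.0.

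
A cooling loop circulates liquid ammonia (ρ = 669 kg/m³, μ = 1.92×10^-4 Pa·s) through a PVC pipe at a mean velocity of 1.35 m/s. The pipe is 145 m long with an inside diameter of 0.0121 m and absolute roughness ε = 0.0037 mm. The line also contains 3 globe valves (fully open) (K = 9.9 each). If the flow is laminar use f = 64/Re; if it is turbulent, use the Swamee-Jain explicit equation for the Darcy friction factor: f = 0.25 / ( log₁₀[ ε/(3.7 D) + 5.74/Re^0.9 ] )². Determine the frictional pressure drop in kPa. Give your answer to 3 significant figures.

Reynolds number Re = ρVD/μ = 669 · 1.35 · 0.0121 / 0.000192 = 5.692e+04.
Re > 4000 → turbulent. Relative roughness ε/D = 3.7e-06/0.0121 = 0.000306. Swamee-Jain: f = 0.25/(log₁₀[0.000306/3.7 + 5.74/5.692e+04^0.9])² = 0.25/(log₁₀[8.26e-05 + 0.000301])² = 0.25/(-3.416)² = 0.02143.
Total minor-loss coefficient ΣK = 3·9.9 = 29.7.
ΔP = [f·L/D + ΣK]·(ρV²/2) = [0.02143·145/0.0121 + 29.7]·(669·1.35²/2) = [256.8 + 29.7]·609.6 = 1.747e+05 Pa.
ΔP = 1.747e+05 Pa = 175 kPa.

ΔP ≈ 175 kPa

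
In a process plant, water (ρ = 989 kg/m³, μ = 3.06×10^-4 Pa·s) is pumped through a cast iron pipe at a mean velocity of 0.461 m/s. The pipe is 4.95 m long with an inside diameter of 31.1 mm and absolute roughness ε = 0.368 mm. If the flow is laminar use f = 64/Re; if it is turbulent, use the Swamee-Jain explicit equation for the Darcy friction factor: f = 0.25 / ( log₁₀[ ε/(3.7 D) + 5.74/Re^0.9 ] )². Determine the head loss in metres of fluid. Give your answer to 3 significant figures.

h_f ≈ 0.0719 m

Reynolds number Re = ρVD/μ = 989 · 0.461 · 0.0311 / 0.000306 = 4.634e+04.
Re > 4000 → turbulent. Relative roughness ε/D = 0.000368/0.0311 = 0.0118. Swamee-Jain: f = 0.25/(log₁₀[0.0118/3.7 + 5.74/4.634e+04^0.9])² = 0.25/(log₁₀[0.0032 + 0.000363])² = 0.25/(-2.448)² = 0.0417.
Darcy-Weisbach: ΔP = f(L/D)(ρV²/2) = 0.0417·(4.95/0.0311)·(989·0.461²/2) = 0.0417·159.2·105.1 = 697.5 Pa.
Head loss h_f = ΔP/(ρg) = 697.5/(989·9.81) = 0.0719 m.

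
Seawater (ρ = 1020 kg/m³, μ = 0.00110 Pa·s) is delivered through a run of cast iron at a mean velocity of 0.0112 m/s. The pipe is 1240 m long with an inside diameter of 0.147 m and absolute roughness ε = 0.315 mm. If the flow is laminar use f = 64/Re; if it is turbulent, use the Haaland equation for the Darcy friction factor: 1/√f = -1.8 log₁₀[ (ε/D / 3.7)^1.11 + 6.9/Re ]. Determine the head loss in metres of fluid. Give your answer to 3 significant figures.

Reynolds number Re = ρVD/μ = 1020 · 0.0112 · 0.147 / 0.0011 = 1527.
Re < 2300 → laminar flow, so f = 64/Re = 64/1527 = 0.04192 (the turbulent correlation is not needed).
Darcy-Weisbach: ΔP = f(L/D)(ρV²/2) = 0.04192·(1240/0.147)·(1020·0.0112²/2) = 0.04192·8435·0.06397 = 22.62 Pa.
Head loss h_f = ΔP/(ρg) = 22.62/(1020·9.81) = 0.00226 m.

h_f ≈ 0.00226 m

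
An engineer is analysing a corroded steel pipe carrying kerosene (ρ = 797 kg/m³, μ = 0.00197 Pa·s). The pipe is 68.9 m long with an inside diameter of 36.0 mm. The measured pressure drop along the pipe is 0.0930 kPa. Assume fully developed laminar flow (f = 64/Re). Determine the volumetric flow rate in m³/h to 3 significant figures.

Q ≈ 0.102 m³/h

For laminar flow, f = 64/Re with Re = ρVD/μ, so Darcy-Weisbach reduces to ΔP = 32μLV/D². Solving for V: V = ΔP·D²/(32μL) = 93·(0.036)²/(32·0.00197·68.9) = 0.02775 m/s.
Check: Re = ρVD/μ = 797·0.02775·0.036/0.00197 = 404.2 < 2300, so the laminar assumption holds.
Q = V·A = 0.02775·(π/4·0.036²) = 2.825e-05 m³/s = 0.102 m³/h.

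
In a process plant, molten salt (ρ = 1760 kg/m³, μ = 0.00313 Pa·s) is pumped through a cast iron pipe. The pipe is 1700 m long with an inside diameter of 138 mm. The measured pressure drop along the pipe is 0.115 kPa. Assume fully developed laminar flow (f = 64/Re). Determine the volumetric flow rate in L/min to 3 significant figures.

Q ≈ 11.5 L/min

For laminar flow, f = 64/Re with Re = ρVD/μ, so Darcy-Weisbach reduces to ΔP = 32μLV/D². Solving for V: V = ΔP·D²/(32μL) = 115·(0.138)²/(32·0.00313·1700) = 0.01286 m/s.
Check: Re = ρVD/μ = 1760·0.01286·0.138/0.00313 = 998.1 < 2300, so the laminar assumption holds.
Q = V·A = 0.01286·(π/4·0.138²) = 0.0001924 m³/s = 11.5 L/min.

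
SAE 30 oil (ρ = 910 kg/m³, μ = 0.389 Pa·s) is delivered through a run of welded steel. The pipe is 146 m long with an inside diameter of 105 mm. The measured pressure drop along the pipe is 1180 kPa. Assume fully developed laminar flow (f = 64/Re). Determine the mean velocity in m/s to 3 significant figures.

For laminar flow, f = 64/Re with Re = ρVD/μ, so Darcy-Weisbach reduces to ΔP = 32μLV/D². Solving for V: V = ΔP·D²/(32μL) = 1.18e+06·(0.105)²/(32·0.389·146) = 7.158 m/s.
Check: Re = ρVD/μ = 910·7.158·0.105/0.389 = 1758 < 2300, so the laminar assumption holds.

V ≈ 7.16 m/s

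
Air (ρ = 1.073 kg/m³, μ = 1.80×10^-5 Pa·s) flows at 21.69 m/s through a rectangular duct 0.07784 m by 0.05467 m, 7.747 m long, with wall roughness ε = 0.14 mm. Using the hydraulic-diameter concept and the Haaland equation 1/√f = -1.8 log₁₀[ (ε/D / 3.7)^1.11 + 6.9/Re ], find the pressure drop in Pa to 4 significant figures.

Hydraulic diameter D_h = 4A/P = 4·(0.07784·0.05467)/(2·(0.07784+0.05467)) = 0.01702/0.265 = 0.06423 m.
Re = ρVD_h/μ = 1.073·21.69·0.06423/1.8e-05 = 8.305e+04.
ε/D_h = 0.00014/0.06423 = 0.00218; Haaland gives 1/√f = -1.8 log₁₀[0.00026+8.31e-05] = 6.236, so f = 0.02571.
ΔP = f(L/D_h)(ρV²/2) = 0.02571·7.747/0.06423·252.4 = 782.8 Pa.

ΔP ≈ 782.8 Pa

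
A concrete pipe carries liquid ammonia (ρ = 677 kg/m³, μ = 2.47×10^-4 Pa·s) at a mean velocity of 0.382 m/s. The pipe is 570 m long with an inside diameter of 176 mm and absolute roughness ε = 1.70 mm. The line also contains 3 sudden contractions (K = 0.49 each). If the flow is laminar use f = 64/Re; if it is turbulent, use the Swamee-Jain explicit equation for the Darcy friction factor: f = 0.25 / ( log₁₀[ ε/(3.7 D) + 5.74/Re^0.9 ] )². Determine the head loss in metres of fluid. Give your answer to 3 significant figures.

Reynolds number Re = ρVD/μ = 677 · 0.382 · 0.176 / 0.000247 = 1.843e+05.
Re > 4000 → turbulent. Relative roughness ε/D = 0.0017/0.176 = 0.00966. Swamee-Jain: f = 0.25/(log₁₀[0.00966/3.7 + 5.74/1.843e+05^0.9])² = 0.25/(log₁₀[0.00261 + 0.000105])² = 0.25/(-2.566)² = 0.03796.
Total minor-loss coefficient ΣK = 3·0.49 = 1.47.
ΔP = [f·L/D + ΣK]·(ρV²/2) = [0.03796·570/0.176 + 1.47]·(677·0.382²/2) = [122.9 + 1.47]·49.4 = 6146 Pa.
Head loss h_f = ΔP/(ρg) = 6146/(677·9.81) = 0.925 m.

h_f ≈ 0.925 m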